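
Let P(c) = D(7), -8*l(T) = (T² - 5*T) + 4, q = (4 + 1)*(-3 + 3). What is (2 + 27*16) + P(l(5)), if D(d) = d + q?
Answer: 441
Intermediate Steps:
q = 0 (q = 5*0 = 0)
D(d) = d (D(d) = d + 0 = d)
l(T) = -½ - T²/8 + 5*T/8 (l(T) = -((T² - 5*T) + 4)/8 = -(4 + T² - 5*T)/8 = -½ - T²/8 + 5*T/8)
P(c) = 7
(2 + 27*16) + P(l(5)) = (2 + 27*16) + 7 = (2 + 432) + 7 = 434 + 7 = 441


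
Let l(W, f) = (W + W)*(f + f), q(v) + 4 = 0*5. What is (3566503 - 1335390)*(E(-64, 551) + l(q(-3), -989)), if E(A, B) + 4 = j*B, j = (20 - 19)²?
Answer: 36525550923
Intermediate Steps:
q(v) = -4 (q(v) = -4 + 0*5 = -4 + 0 = -4)
j = 1 (j = 1² = 1)
l(W, f) = 4*W*f (l(W, f) = (2*W)*(2*f) = 4*W*f)
E(A, B) = -4 + B (E(A, B) = -4 + 1*B = -4 + B)
(3566503 - 1335390)*(E(-64, 551) + l(q(-3), -989)) = (3566503 - 1335390)*((-4 + 551) + 4*(-4)*(-989)) = 2231113*(547 + 15824) = 2231113*16371 = 36525550923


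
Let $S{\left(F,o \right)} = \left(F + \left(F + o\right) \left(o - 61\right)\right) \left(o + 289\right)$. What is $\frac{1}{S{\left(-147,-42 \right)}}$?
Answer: $\frac{1}{4772040} \approx 2.0955 \cdot 10^{-7}$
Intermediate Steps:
$S{\left(F,o \right)} = \left(289 + o\right) \left(F + \left(-61 + o\right) \left(F + o\right)\right)$ ($S{\left(F,o \right)} = \left(F + \left(F + o\right) \left(-61 + o\right)\right) \left(289 + o\right) = \left(F + \left(-61 + o\right) \left(F + o\right)\right) \left(289 + o\right) = \left(289 + o\right) \left(F + \left(-61 + o\right) \left(F + o\right)\right)$)
$\frac{1}{S{\left(-147,-42 \right)}} = \frac{1}{\left(-42\right)^{3} - -740418 - -2548980 + 228 \left(-42\right)^{2} - 147 \left(-42\right)^{2} + 229 \left(-147\right) \left(-42\right)} = \frac{1}{-74088 + 740418 + 2548980 + 228 \cdot 1764 - 259308 + 1413846} = \frac{1}{-74088 + 740418 + 2548980 + 402192 - 259308 + 1413846} = \frac{1}{4772040}$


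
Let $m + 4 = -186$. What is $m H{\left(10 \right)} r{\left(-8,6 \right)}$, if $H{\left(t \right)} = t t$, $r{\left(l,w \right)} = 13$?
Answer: $-247000$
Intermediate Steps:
$m = -190$ ($m = -4 - 186 = -190$)
$H{\left(t \right)} = t^{2}$
$m H{\left(10 \right)} r{\left(-8,6 \right)} = - 190 \cdot 10^{2} \cdot 13 = \left(-190\right) 100 \cdot 13 = \left(-19000\right) 13 = -247000$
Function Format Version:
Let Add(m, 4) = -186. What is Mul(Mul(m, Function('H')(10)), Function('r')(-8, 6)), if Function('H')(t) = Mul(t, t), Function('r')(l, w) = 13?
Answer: -247000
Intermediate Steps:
m = -190 (m = Add(-4, -186) = -190)
Function('H')(t) = Pow(t, 2)
Mul(Mul(m, Function('H')(10)), Function('r')(-8, 6)) = Mul(Mul(-190, Pow(10, 2)), 13) = Mul(Mul(-190, 100), 13) = Mul(-19000, 13) = -247000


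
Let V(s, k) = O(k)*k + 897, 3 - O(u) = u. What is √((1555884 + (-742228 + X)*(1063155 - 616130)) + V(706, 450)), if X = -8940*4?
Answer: I*√347778730069 ≈ 5.8973e+5*I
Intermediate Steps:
O(u) = 3 - u
X = -35760
V(s, k) = 897 + k*(3 - k) (V(s, k) = (3 - k)*k + 897 = k*(3 - k) + 897 = 897 + k*(3 - k))
√((1555884 + (-742228 + X)*(1063155 - 616130)) + V(706, 450)) = √((1555884 + (-742228 - 35760)*(1063155 - 616130)) + (897 - 1*450*(-3 + 450))) = √((1555884 - 777988*447025) + (897 - 1*450*447)) = √((1555884 - 347780085700) + (897 - 201150)) = √(-347778529816 - 200253) = √(-347778730069) = I*√347778730069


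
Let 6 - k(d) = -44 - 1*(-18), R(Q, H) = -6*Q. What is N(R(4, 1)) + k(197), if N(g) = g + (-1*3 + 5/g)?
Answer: 115/24 ≈ 4.7917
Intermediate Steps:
N(g) = -3 + g + 5/g (N(g) = g + (-3 + 5/g) = -3 + g + 5/g)
k(d) = 32 (k(d) = 6 - (-44 - 1*(-18)) = 6 - (-44 + 18) = 6 - 1*(-26) = 6 + 26 = 32)
N(R(4, 1)) + k(197) = (-3 - 6*4 + 5/((-6*4))) + 32 = (-3 - 24 + 5/(-24)) + 32 = (-3 - 24 + 5*(-1/24)) + 32 = (-3 - 24 - 5/24) + 32 = -653/24 + 32 = 115/24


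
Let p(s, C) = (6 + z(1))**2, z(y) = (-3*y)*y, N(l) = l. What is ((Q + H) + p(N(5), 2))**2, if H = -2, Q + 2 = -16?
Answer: 121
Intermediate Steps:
Q = -18 (Q = -2 - 16 = -18)
z(y) = -3*y**2
p(s, C) = 9 (p(s, C) = (6 - 3*1**2)**2 = (6 - 3*1)**2 = (6 - 3)**2 = 3**2 = 9)
((Q + H) + p(N(5), 2))**2 = ((-18 - 2) + 9)**2 = (-20 + 9)**2 = (-11)**2 = 121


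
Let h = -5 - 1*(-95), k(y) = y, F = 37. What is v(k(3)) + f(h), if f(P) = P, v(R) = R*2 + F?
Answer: 133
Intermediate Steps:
v(R) = 37 + 2*R (v(R) = R*2 + 37 = 2*R + 37 = 37 + 2*R)
h = 90 (h = -5 + 95 = 90)
v(k(3)) + f(h) = (37 + 2*3) + 90 = (37 + 6) + 90 = 43 + 90 = 133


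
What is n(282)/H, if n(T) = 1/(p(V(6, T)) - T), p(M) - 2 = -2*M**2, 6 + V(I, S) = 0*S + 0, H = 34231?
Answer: -1/12049312 ≈ -8.2992e-8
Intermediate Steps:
V(I, S) = -6 (V(I, S) = -6 + (0*S + 0) = -6 + (0 + 0) = -6 + 0 = -6)
p(M) = 2 - 2*M**2
n(T) = 1/(-70 - T) (n(T) = 1/((2 - 2*(-6)**2) - T) = 1/((2 - 2*36) - T) = 1/((2 - 72) - T) = 1/(-70 - T))
n(282)/H = -1/(70 + 282)/34231 = -1/352*(1/34231) = -1*1/352*(1/34231) = -1/352*1/34231 = -1/12049312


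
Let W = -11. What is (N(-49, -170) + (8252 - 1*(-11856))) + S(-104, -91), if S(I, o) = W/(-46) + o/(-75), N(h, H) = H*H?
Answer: 169082611/3450 ≈ 49009.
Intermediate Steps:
N(h, H) = H**2
S(I, o) = 11/46 - o/75 (S(I, o) = -11/(-46) + o/(-75) = -11*(-1/46) + o*(-1/75) = 11/46 - o/75)
(N(-49, -170) + (8252 - 1*(-11856))) + S(-104, -91) = ((-170)**2 + (8252 - 1*(-11856))) + (11/46 - 1/75*(-91)) = (28900 + (8252 + 11856)) + (11/46 + 91/75) = (28900 + 20108) + 5011/3450 = 49008 + 5011/3450 = 169082611/3450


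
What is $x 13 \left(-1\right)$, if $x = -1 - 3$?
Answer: $52$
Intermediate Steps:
$x = -4$ ($x = -1 - 3 = -4$)
$x 13 \left(-1\right) = \left(-4\right) 13 \left(-1\right) = \left(-52\right) \left(-1\right) = 52$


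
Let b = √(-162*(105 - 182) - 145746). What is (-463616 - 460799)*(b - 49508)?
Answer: 45765937820 - 5546490*I*√3702 ≈ 4.5766e+10 - 3.3747e+8*I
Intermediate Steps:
b = 6*I*√3702 (b = √(-162*(-77) - 145746) = √(12474 - 145746) = √(-133272) = 6*I*√3702 ≈ 365.06*I)
(-463616 - 460799)*(b - 49508) = (-463616 - 460799)*(6*I*√3702 - 49508) = -924415*(-49508 + 6*I*√3702) = 45765937820 - 5546490*I*√3702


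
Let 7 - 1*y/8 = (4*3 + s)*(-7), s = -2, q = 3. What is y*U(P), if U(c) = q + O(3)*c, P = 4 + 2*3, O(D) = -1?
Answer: -4312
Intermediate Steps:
P = 10 (P = 4 + 6 = 10)
U(c) = 3 - c
y = 616 (y = 56 - 8*(4*3 - 2)*(-7) = 56 - 8*(12 - 2)*(-7) = 56 - 80*(-7) = 56 - 8*(-70) = 56 + 560 = 616)
y*U(P) = 616*(3 - 1*10) = 616*(3 - 10) = 616*(-7) = -4312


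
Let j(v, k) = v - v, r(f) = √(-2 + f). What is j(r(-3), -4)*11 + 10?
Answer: 10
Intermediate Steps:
j(v, k) = 0
j(r(-3), -4)*11 + 10 = 0*11 + 10 = 0 + 10 = 10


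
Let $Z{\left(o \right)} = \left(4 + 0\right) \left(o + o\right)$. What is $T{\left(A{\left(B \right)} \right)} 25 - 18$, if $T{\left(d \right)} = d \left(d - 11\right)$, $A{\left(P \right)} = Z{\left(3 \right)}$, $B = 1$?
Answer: $7782$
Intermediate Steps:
$Z{\left(o \right)} = 8 o$ ($Z{\left(o \right)} = 4 \cdot 2 o = 8 o$)
$A{\left(P \right)} = 24$ ($A{\left(P \right)} = 8 \cdot 3 = 24$)
$T{\left(d \right)} = d \left(-11 + d\right)$
$T{\left(A{\left(B \right)} \right)} 25 - 18 = 24 \left(-11 + 24\right) 25 - 18 = 24 \cdot 13 \cdot 25 - 18 = 312 \cdot 25 - 18 = 7800 - 18 = 7782$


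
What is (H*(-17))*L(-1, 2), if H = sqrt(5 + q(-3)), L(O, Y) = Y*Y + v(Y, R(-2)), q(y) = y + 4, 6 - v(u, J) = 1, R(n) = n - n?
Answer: -153*sqrt(6) ≈ -374.77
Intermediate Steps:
R(n) = 0
v(u, J) = 5 (v(u, J) = 6 - 1*1 = 6 - 1 = 5)
q(y) = 4 + y
L(O, Y) = 5 + Y**2 (L(O, Y) = Y*Y + 5 = Y**2 + 5 = 5 + Y**2)
H = sqrt(6) (H = sqrt(5 + (4 - 3)) = sqrt(5 + 1) = sqrt(6) ≈ 2.4495)
(H*(-17))*L(-1, 2) = (sqrt(6)*(-17))*(5 + 2**2) = (-17*sqrt(6))*(5 + 4) = -17*sqrt(6)*9 = -153*sqrt(6)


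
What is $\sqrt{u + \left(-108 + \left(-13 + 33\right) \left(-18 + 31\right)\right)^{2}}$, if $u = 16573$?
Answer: $\sqrt{39677} \approx 199.19$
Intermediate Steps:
$\sqrt{u + \left(-108 + \left(-13 + 33\right) \left(-18 + 31\right)\right)^{2}} = \sqrt{16573 + \left(-108 + \left(-13 + 33\right) \left(-18 + 31\right)\right)^{2}} = \sqrt{16573 + \left(-108 + 20 \cdot 13\right)^{2}} = \sqrt{16573 + \left(-108 + 260\right)^{2}} = \sqrt{16573 + 152^{2}} = \sqrt{16573 + 23104} = \sqrt{39677}$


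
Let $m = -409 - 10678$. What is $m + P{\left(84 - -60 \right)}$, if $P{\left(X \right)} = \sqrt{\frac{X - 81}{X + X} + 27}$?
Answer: $-11087 + \frac{\sqrt{1742}}{8} \approx -11082.0$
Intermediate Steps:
$P{\left(X \right)} = \sqrt{27 + \frac{-81 + X}{2 X}}$ ($P{\left(X \right)} = \sqrt{\frac{-81 + X}{2 X} + 27} = \sqrt{27 + \frac{-81 + X}{2 X}}$)
$m = -11087$ ($m = -409 - 10678 = -11087$)
$m + P{\left(84 - -60 \right)} = -11087 + \frac{\sqrt{110 - \frac{162}{84 - -60}}}{2} = -11087 + \frac{\sqrt{110 - \frac{162}{84 + 60}}}{2} = -11087 + \frac{\sqrt{110 - \frac{162}{144}}}{2} = -11087 + \frac{\sqrt{110 - \frac{9}{8}}}{2} = -11087 + \frac{\sqrt{\frac{871}{8}}}{2} = -11087 + \frac{\frac{1}{4} \sqrt{1742}}{2} = -11087 + \frac{\sqrt{1742}}{8}$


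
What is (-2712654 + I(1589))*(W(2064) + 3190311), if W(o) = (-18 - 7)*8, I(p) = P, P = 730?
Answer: -8651338583564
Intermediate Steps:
I(p) = 730
W(o) = -200 (W(o) = -25*8 = -200)
(-2712654 + I(1589))*(W(2064) + 3190311) = (-2712654 + 730)*(-200 + 3190311) = -2711924*3190111 = -8651338583564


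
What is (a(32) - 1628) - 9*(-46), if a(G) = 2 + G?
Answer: -1180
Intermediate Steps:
(a(32) - 1628) - 9*(-46) = ((2 + 32) - 1628) - 9*(-46) = (34 - 1628) + 414 = -1594 + 414 = -1180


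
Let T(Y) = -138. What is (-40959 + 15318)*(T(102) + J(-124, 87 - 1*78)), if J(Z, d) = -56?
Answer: 4974354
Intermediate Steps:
(-40959 + 15318)*(T(102) + J(-124, 87 - 1*78)) = (-40959 + 15318)*(-138 - 56) = -25641*(-194) = 4974354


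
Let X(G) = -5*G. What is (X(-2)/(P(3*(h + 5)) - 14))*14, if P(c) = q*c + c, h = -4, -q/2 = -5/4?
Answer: -40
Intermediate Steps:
q = 5/2 (q = -(-10)/4 = -2*(-5/4) = 5/2 ≈ 2.5000)
P(c) = 7*c/2 (P(c) = 5*c/2 + c = 7*c/2)
(X(-2)/(P(3*(h + 5)) - 14))*14 = ((-5*(-2))/(7*(3*(-4 + 5))/2 - 14))*14 = (10/(7*(3*1)/2 - 14))*14 = (10/((7/2)*3 - 14))*14 = (10/(21/2 - 14))*14 = (10/(-7/2))*14 = -2/7*10*14 = -20/7*14 = -40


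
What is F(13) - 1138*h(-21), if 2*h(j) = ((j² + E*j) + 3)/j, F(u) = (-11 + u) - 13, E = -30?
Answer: 203625/7 ≈ 29089.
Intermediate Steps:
F(u) = -24 + u
h(j) = (3 + j² - 30*j)/(2*j) (h(j) = (((j² - 30*j) + 3)/j)/2 = ((3 + j² - 30*j)/j)/2 = (3 + j² - 30*j)/(2*j))
F(13) - 1138*h(-21) = (-24 + 13) - 569*(3 - 21*(-30 - 21))/(-21) = -11 - 569*(-1)*(3 - 21*(-51))/21 = -11 - 569*(-1)*(3 + 1071)/21 = -11 - 569*(-1)*1074/21 = -11 - 1138*(-179/7) = -11 + 203702/7 = 203625/7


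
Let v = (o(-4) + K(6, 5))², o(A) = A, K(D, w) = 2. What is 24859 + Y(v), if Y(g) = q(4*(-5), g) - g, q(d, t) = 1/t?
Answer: 99421/4 ≈ 24855.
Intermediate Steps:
v = 4 (v = (-4 + 2)² = (-2)² = 4)
Y(g) = 1/g - g
24859 + Y(v) = 24859 + (1/4 - 1*4) = 24859 + (¼ - 4) = 24859 - 15/4 = 99421/4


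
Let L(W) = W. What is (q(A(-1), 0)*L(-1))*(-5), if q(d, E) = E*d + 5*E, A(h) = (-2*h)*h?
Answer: 0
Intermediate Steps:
A(h) = -2*h**2
q(d, E) = 5*E + E*d
(q(A(-1), 0)*L(-1))*(-5) = ((0*(5 - 2*(-1)**2))*(-1))*(-5) = ((0*(5 - 2*1))*(-1))*(-5) = ((0*(5 - 2))*(-1))*(-5) = ((0*3)*(-1))*(-5) = (0*(-1))*(-5) = 0*(-5) = 0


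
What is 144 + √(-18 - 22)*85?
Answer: 144 + 170*I*√10 ≈ 144.0 + 537.59*I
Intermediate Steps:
144 + √(-18 - 22)*85 = 144 + √(-40)*85 = 144 + (2*I*√10)*85 = 144 + 170*I*√10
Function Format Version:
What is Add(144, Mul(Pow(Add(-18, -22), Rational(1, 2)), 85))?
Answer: Add(144, Mul(170, I, Pow(10, Rational(1, 2)))) ≈ Add(144.00, Mul(537.59, I))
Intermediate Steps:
Add(144, Mul(Pow(Add(-18, -22), Rational(1, 2)), 85)) = Add(144, Mul(Pow(-40, Rational(1, 2)), 85)) = Add(144, Mul(Mul(2, I, Pow(10, Rational(1, 2))), 85)) = Add(144, Mul(170, I, Pow(10, Rational(1, 2))))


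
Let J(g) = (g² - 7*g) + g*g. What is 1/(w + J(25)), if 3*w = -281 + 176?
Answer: 1/1040 ≈ 0.00096154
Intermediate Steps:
w = -35 (w = (-281 + 176)/3 = (⅓)*(-105) = -35)
J(g) = -7*g + 2*g² (J(g) = (g² - 7*g) + g² = -7*g + 2*g²)
1/(w + J(25)) = 1/(-35 + 25*(-7 + 2*25)) = 1/(-35 + 25*(-7 + 50)) = 1/(-35 + 25*43) = 1/(-35 + 1075) = 1/1040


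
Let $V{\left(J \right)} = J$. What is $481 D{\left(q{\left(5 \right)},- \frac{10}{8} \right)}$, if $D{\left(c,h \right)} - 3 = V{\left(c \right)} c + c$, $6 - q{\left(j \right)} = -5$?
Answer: $64935$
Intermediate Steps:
$q{\left(j \right)} = 11$ ($q{\left(j \right)} = 6 - -5 = 6 + 5 = 11$)
$D{\left(c,h \right)} = 3 + c + c^{2}$ ($D{\left(c,h \right)} = 3 + \left(c c + c\right) = 3 + \left(c^{2} + c\right) = 3 + \left(c + c^{2}\right) = 3 + c + c^{2}$)
$481 D{\left(q{\left(5 \right)},- \frac{10}{8} \right)} = 481 \left(3 + 11 + 11^{2}\right) = 481 \left(3 + 11 + 121\right) = 481 \cdot 135 = 64935$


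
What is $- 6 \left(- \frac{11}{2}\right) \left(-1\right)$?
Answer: $-33$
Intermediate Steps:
$- 6 \left(- \frac{11}{2}\right) \left(-1\right) = - 6 \left(\left(-11\right) \frac{1}{2}\right) \left(-1\right) = \left(-6\right) \left(- \frac{11}{2}\right) \left(-1\right) = 33 \left(-1\right) = -33$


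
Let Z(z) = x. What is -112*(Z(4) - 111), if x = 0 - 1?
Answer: 12544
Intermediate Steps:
x = -1
Z(z) = -1
-112*(Z(4) - 111) = -112*(-1 - 111) = -112*(-112) = 12544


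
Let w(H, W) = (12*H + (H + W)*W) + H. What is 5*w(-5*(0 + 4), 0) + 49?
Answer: -1251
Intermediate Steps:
w(H, W) = 13*H + W*(H + W) (w(H, W) = (12*H + W*(H + W)) + H = 13*H + W*(H + W))
5*w(-5*(0 + 4), 0) + 49 = 5*(0² + 13*(-5*(0 + 4)) - 5*(0 + 4)*0) + 49 = 5*(0 + 13*(-5*4) - 5*4*0) + 49 = 5*(0 + 13*(-20) - 20*0) + 49 = 5*(0 - 260 + 0) + 49 = 5*(-260) + 49 = -1300 + 49 = -1251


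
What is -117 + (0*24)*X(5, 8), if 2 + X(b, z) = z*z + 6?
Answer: -117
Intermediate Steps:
X(b, z) = 4 + z² (X(b, z) = -2 + (z*z + 6) = -2 + (z² + 6) = -2 + (6 + z²) = 4 + z²)
-117 + (0*24)*X(5, 8) = -117 + (0*24)*(4 + 8²) = -117 + 0*(4 + 64) = -117 + 0*68 = -117 + 0 = -117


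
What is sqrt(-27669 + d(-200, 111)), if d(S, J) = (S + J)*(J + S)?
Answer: 2*I*sqrt(4937) ≈ 140.53*I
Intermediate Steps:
d(S, J) = (J + S)**2 (d(S, J) = (J + S)*(J + S) = (J + S)**2)
sqrt(-27669 + d(-200, 111)) = sqrt(-27669 + (111 - 200)**2) = sqrt(-27669 + (-89)**2) = sqrt(-27669 + 7921) = sqrt(-19748) = 2*I*sqrt(4937)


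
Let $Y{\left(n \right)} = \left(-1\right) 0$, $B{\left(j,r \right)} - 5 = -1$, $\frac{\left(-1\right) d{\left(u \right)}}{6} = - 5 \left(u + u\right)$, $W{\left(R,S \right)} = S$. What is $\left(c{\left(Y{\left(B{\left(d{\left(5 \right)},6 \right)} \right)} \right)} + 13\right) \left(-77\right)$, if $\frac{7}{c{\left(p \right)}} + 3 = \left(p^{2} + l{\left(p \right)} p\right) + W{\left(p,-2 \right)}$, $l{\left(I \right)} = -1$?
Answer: $- \frac{4466}{5} \approx -893.2$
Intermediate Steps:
$d{\left(u \right)} = 60 u$ ($d{\left(u \right)} = - 6 \left(- 5 \left(u + u\right)\right) = - 6 \left(- 5 \cdot 2 u\right) = - 6 \left(- 10 u\right) = 60 u$)
$B{\left(j,r \right)} = 4$ ($B{\left(j,r \right)} = 5 - 1 = 4$)
$Y{\left(n \right)} = 0$
$c{\left(p \right)} = \frac{7}{-5 + p^{2} - p}$ ($c{\left(p \right)} = \frac{7}{-3 - \left(2 + p - p^{2}\right)} = \frac{7}{-5 + p^{2} - p}$)
$\left(c{\left(Y{\left(B{\left(d{\left(5 \right)},6 \right)} \right)} \right)} + 13\right) \left(-77\right) = \left(\frac{7}{-5 + 0^{2} - 0} + 13\right) \left(-77\right) = \left(\frac{7}{-5 + 0 + 0} + 13\right) \left(-77\right) = \left(\frac{7}{-5} + 13\right) \left(-77\right) = \left(7 \left(- \frac{1}{5}\right) + 13\right) \left(-77\right) = \left(- \frac{7}{5} + 13\right) \left(-77\right) = \frac{58}{5} \left(-77\right) = - \frac{4466}{5}$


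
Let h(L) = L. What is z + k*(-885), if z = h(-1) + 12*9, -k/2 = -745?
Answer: -1318543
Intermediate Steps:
k = 1490 (k = -2*(-745) = 1490)
z = 107 (z = -1 + 12*9 = -1 + 108 = 107)
z + k*(-885) = 107 + 1490*(-885) = 107 - 1318650 = -1318543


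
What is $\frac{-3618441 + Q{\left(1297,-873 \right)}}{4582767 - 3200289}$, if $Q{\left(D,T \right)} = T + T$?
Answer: $- \frac{1206729}{460826} \approx -2.6186$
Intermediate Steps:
$Q{\left(D,T \right)} = 2 T$
$\frac{-3618441 + Q{\left(1297,-873 \right)}}{4582767 - 3200289} = \frac{-3618441 + 2 \left(-873\right)}{4582767 - 3200289} = \frac{-3618441 - 1746}{1382478} = \left(-3620187\right) \frac{1}{1382478} = - \frac{1206729}{460826}$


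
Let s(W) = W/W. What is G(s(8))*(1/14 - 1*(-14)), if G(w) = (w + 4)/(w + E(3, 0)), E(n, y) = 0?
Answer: 985/14 ≈ 70.357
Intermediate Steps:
s(W) = 1
G(w) = (4 + w)/w (G(w) = (w + 4)/(w + 0) = (4 + w)/w)
G(s(8))*(1/14 - 1*(-14)) = ((4 + 1)/1)*(1/14 - 1*(-14)) = (1*5)*(1/14 + 14) = 5*(197/14) = 985/14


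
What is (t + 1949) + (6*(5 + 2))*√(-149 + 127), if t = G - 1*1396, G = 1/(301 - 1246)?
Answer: 522584/945 + 42*I*√22 ≈ 553.0 + 197.0*I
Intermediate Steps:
G = -1/945 (G = 1/(-945) = -1/945 ≈ -0.0010582)
t = -1319221/945 (t = -1/945 - 1*1396 = -1/945 - 1396 = -1319221/945 ≈ -1396.0)
(t + 1949) + (6*(5 + 2))*√(-149 + 127) = (-1319221/945 + 1949) + (6*(5 + 2))*√(-149 + 127) = 522584/945 + (6*7)*√(-22) = 522584/945 + 42*(I*√22) = 522584/945 + 42*I*√22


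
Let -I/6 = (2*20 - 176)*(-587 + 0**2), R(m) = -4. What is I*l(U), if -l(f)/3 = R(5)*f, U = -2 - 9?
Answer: 63226944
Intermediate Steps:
U = -11
l(f) = 12*f (l(f) = -(-12)*f = 12*f)
I = -478992 (I = -6*(2*20 - 176)*(-587 + 0**2) = -6*(40 - 176)*(-587 + 0) = -(-816)*(-587) = -6*79832 = -478992)
I*l(U) = -5747904*(-11) = -478992*(-132) = 63226944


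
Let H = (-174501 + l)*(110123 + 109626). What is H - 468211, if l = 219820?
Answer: 9958336720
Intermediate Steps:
H = 9958804931 (H = (-174501 + 219820)*(110123 + 109626) = 45319*219749 = 9958804931)
H - 468211 = 9958804931 - 468211 = 9958336720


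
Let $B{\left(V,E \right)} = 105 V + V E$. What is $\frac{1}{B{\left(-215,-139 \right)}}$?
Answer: $\frac{1}{7310} \approx 0.0001368$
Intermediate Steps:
$B{\left(V,E \right)} = 105 V + E V$
$\frac{1}{B{\left(-215,-139 \right)}} = \frac{1}{\left(-215\right) \left(105 - 139\right)} = \frac{1}{\left(-215\right) \left(-34\right)} = \frac{1}{7310}$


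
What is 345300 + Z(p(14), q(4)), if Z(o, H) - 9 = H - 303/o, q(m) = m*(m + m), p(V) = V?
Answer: 4834471/14 ≈ 3.4532e+5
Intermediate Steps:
q(m) = 2*m² (q(m) = m*(2*m) = 2*m²)
Z(o, H) = 9 + H - 303/o (Z(o, H) = 9 + (H - 303/o) = 9 + H - 303/o)
345300 + Z(p(14), q(4)) = 345300 + (9 + 2*4² - 303/14) = 345300 + (9 + 2*16 - 303*1/14) = 345300 + (9 + 32 - 303/14) = 345300 + 271/14 = 4834471/14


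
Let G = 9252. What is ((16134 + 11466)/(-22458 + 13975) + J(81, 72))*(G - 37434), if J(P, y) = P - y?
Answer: -1373787954/8483 ≈ -1.6195e+5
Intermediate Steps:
((16134 + 11466)/(-22458 + 13975) + J(81, 72))*(G - 37434) = ((16134 + 11466)/(-22458 + 13975) + (81 - 1*72))*(9252 - 37434) = (27600/(-8483) + (81 - 72))*(-28182) = (27600*(-1/8483) + 9)*(-28182) = (-27600/8483 + 9)*(-28182) = (48747/8483)*(-28182) = -1373787954/8483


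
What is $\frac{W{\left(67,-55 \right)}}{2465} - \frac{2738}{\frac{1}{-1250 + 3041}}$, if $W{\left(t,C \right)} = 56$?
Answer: $- \frac{12087763414}{2465} \approx -4.9038 \cdot 10^{6}$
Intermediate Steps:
$\frac{W{\left(67,-55 \right)}}{2465} - \frac{2738}{\frac{1}{-1250 + 3041}} = \frac{56}{2465} - \frac{2738}{\frac{1}{-1250 + 3041}} = 56 \cdot \frac{1}{2465} - \frac{2738}{\frac{1}{1791}} = \frac{56}{2465} - 2738 \frac{1}{\frac{1}{1791}} = \frac{56}{2465} - 4903758 = - \frac{12087763414}{2465}$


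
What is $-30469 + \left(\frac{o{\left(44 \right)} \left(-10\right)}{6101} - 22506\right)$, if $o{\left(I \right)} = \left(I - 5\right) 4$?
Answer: $- \frac{323202035}{6101} \approx -52975.0$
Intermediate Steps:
$o{\left(I \right)} = -20 + 4 I$ ($o{\left(I \right)} = \left(-5 + I\right) 4 = -20 + 4 I$)
$-30469 + \left(\frac{o{\left(44 \right)} \left(-10\right)}{6101} - 22506\right) = -30469 - \left(22506 - \frac{\left(-20 + 4 \cdot 44\right) \left(-10\right)}{6101}\right) = -30469 - \left(22506 - \left(-20 + 176\right) \left(-10\right) \frac{1}{6101}\right) = -30469 - \left(22506 - 156 \left(-10\right) \frac{1}{6101}\right) = -30469 - \frac{137310666}{6101} = - \frac{323202035}{6101}$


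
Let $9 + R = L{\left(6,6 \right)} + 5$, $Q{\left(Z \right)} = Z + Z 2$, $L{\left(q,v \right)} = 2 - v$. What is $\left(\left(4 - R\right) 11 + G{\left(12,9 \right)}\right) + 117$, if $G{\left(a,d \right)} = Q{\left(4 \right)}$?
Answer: $261$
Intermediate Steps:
$Q{\left(Z \right)} = 3 Z$ ($Q{\left(Z \right)} = Z + 2 Z = 3 Z$)
$G{\left(a,d \right)} = 12$ ($G{\left(a,d \right)} = 3 \cdot 4 = 12$)
$R = -8$ ($R = -9 + \left(\left(2 - 6\right) + 5\right) = -9 + \left(-4 + 5\right) = -9 + 1 = -8$)
$\left(\left(4 - R\right) 11 + G{\left(12,9 \right)}\right) + 117 = \left(\left(4 - -8\right) 11 + 12\right) + 117 = \left(\left(4 + 8\right) 11 + 12\right) + 117 = \left(12 \cdot 11 + 12\right) + 117 = \left(132 + 12\right) + 117 = 144 + 117 = 261$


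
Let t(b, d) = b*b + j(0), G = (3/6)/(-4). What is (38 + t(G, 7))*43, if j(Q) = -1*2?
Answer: 99115/64 ≈ 1548.7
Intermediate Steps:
j(Q) = -2
G = -⅛ (G = (3*(⅙))*(-¼) = (½)*(-¼) = -⅛ ≈ -0.12500)
t(b, d) = -2 + b² (t(b, d) = b*b - 2 = b² - 2 = -2 + b²)
(38 + t(G, 7))*43 = (38 + (-2 + (-⅛)²))*43 = (38 + (-2 + 1/64))*43 = (38 - 127/64)*43 = (2305/64)*43 = 99115/64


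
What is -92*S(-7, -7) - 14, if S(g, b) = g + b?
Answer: 1274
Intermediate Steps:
S(g, b) = b + g
-92*S(-7, -7) - 14 = -92*(-7 - 7) - 14 = -92*(-14) - 14 = 1288 - 14 = 1274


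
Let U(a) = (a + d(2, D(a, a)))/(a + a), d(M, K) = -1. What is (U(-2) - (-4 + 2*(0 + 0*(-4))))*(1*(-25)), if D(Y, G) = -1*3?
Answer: -475/4 ≈ -118.75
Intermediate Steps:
D(Y, G) = -3
U(a) = (-1 + a)/(2*a) (U(a) = (a - 1)/(a + a) = (-1 + a)/((2*a)) = (-1 + a)*(1/(2*a)) = (-1 + a)/(2*a))
(U(-2) - (-4 + 2*(0 + 0*(-4))))*(1*(-25)) = ((½)*(-1 - 2)/(-2) - (-4 + 2*(0 + 0*(-4))))*(1*(-25)) = ((½)*(-½)*(-3) - (-4 + 2*(0 + 0)))*(-25) = (¾ - (-4 + 2*0))*(-25) = (¾ - (-4 + 0))*(-25) = (¾ - 1*(-4))*(-25) = (¾ + 4)*(-25) = (19/4)*(-25) = -475/4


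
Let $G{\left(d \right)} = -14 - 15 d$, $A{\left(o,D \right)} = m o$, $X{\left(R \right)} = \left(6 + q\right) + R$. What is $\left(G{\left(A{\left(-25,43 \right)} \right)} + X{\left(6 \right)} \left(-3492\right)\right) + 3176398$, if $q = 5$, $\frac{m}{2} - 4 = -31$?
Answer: $3096770$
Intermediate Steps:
$m = -54$ ($m = 8 + 2 \left(-31\right) = 8 - 62 = -54$)
$X{\left(R \right)} = 11 + R$ ($X{\left(R \right)} = \left(6 + 5\right) + R = 11 + R$)
$A{\left(o,D \right)} = - 54 o$
$\left(G{\left(A{\left(-25,43 \right)} \right)} + X{\left(6 \right)} \left(-3492\right)\right) + 3176398 = \left(\left(-14 - 15 \left(\left(-54\right) \left(-25\right)\right)\right) + \left(11 + 6\right) \left(-3492\right)\right) + 3176398 = \left(\left(-14 - 20250\right) + 17 \left(-3492\right)\right) + 3176398 = \left(\left(-14 - 20250\right) - 59364\right) + 3176398 = \left(-20264 - 59364\right) + 3176398 = -79628 + 3176398 = 3096770$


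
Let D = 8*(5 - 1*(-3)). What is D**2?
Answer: 4096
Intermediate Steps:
D = 64 (D = 8*(5 + 3) = 8*8 = 64)
D**2 = 64**2 = 4096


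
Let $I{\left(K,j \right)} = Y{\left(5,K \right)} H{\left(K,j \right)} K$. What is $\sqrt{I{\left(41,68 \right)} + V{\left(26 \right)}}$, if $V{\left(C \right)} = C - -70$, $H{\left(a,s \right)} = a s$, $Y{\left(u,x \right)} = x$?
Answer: $2 \sqrt{1171681} \approx 2164.9$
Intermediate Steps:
$I{\left(K,j \right)} = j K^{3}$ ($I{\left(K,j \right)} = K K j K = j K^{2} K = j K^{3}$)
$V{\left(C \right)} = 70 + C$ ($V{\left(C \right)} = C + 70 = 70 + C$)
$\sqrt{I{\left(41,68 \right)} + V{\left(26 \right)}} = \sqrt{68 \cdot 41^{3} + \left(70 + 26\right)} = \sqrt{68 \cdot 68921 + 96} = \sqrt{4686628 + 96} = \sqrt{4686724} = 2 \sqrt{1171681}$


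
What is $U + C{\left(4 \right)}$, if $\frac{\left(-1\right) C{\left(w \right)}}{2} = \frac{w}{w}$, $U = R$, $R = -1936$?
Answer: $-1938$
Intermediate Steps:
$U = -1936$
$C{\left(w \right)} = -2$ ($C{\left(w \right)} = - 2 \frac{w}{w} = \left(-2\right) 1 = -2$)
$U + C{\left(4 \right)} = -1936 - 2 = -1938$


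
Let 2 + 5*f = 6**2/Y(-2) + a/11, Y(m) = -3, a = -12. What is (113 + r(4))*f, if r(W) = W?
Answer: -19422/55 ≈ -353.13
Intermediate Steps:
f = -166/55 (f = -2/5 + (6**2/(-3) - 12/11)/5 = -2/5 + (36*(-1/3) - 12*1/11)/5 = -2/5 + (-12 - 12/11)/5 = -2/5 + (1/5)*(-144/11) = -2/5 - 144/55 = -166/55 ≈ -3.0182)
(113 + r(4))*f = (113 + 4)*(-166/55) = 117*(-166/55) = -19422/55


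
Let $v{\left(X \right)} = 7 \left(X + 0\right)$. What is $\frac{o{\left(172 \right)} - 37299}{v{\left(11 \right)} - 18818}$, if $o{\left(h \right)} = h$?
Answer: $\frac{37127}{18741} \approx 1.9811$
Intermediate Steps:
$v{\left(X \right)} = 7 X$
$\frac{o{\left(172 \right)} - 37299}{v{\left(11 \right)} - 18818} = \frac{172 - 37299}{7 \cdot 11 - 18818} = - \frac{37127}{77 - 18818} = - \frac{37127}{-18741} = \left(-37127\right) \left(- \frac{1}{18741}\right) = \frac{37127}{18741}$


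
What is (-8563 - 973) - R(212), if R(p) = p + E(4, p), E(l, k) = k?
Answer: -9960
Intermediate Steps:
R(p) = 2*p (R(p) = p + p = 2*p)
(-8563 - 973) - R(212) = (-8563 - 973) - 2*212 = -9536 - 1*424 = -9536 - 424 = -9960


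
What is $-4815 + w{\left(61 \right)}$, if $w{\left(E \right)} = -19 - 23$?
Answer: $-4857$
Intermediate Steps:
$w{\left(E \right)} = -42$
$-4815 + w{\left(61 \right)} = -4815 - 42 = -4857$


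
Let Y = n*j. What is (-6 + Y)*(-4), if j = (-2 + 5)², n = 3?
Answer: -84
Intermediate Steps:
j = 9 (j = 3² = 9)
Y = 27 (Y = 3*9 = 27)
(-6 + Y)*(-4) = (-6 + 27)*(-4) = 21*(-4) = -84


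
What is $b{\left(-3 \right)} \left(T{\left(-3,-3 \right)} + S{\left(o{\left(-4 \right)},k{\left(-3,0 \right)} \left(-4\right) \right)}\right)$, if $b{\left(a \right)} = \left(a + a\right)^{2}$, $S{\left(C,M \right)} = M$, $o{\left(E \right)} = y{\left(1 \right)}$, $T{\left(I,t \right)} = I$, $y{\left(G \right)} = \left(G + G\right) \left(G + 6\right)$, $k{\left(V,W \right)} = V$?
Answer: $324$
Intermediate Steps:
$y{\left(G \right)} = 2 G \left(6 + G\right)$
$o{\left(E \right)} = 14$ ($o{\left(E \right)} = 2 \cdot 1 \left(6 + 1\right) = 2 \cdot 1 \cdot 7 = 14$)
$b{\left(a \right)} = 4 a^{2}$ ($b{\left(a \right)} = \left(2 a\right)^{2} = 4 a^{2}$)
$b{\left(-3 \right)} \left(T{\left(-3,-3 \right)} + S{\left(o{\left(-4 \right)},k{\left(-3,0 \right)} \left(-4\right) \right)}\right) = 4 \left(-3\right)^{2} \left(-3 - -12\right) = 4 \cdot 9 \left(-3 + 12\right) = 36 \cdot 9 = 324$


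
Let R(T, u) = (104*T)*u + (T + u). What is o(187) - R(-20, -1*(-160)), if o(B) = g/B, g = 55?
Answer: 5655225/17 ≈ 3.3266e+5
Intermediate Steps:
R(T, u) = T + u + 104*T*u (R(T, u) = 104*T*u + (T + u) = T + u + 104*T*u)
o(B) = 55/B
o(187) - R(-20, -1*(-160)) = 55/187 - (-20 - 1*(-160) + 104*(-20)*(-1*(-160))) = 55*(1/187) - (-20 + 160 + 104*(-20)*160) = 5/17 - (-20 + 160 - 332800) = 5/17 - 1*(-332660) = 5/17 + 332660 = 5655225/17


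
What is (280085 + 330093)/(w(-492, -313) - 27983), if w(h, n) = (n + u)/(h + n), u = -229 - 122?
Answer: -491193290/22525651 ≈ -21.806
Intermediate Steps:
u = -351
w(h, n) = (-351 + n)/(h + n) (w(h, n) = (n - 351)/(h + n) = (-351 + n)/(h + n))
(280085 + 330093)/(w(-492, -313) - 27983) = (280085 + 330093)/((-351 - 313)/(-492 - 313) - 27983) = 610178/(-664/(-805) - 27983) = 610178/(-1/805*(-664) - 27983) = 610178/(664/805 - 27983) = 610178/(-22525651/805) = 610178*(-805/22525651) = -491193290/22525651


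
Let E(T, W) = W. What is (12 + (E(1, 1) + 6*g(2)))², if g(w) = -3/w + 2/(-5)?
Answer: 64/25 ≈ 2.5600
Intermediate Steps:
g(w) = -⅖ - 3/w (g(w) = -3/w + 2*(-⅕) = -3/w - ⅖ = -⅖ - 3/w)
(12 + (E(1, 1) + 6*g(2)))² = (12 + (1 + 6*(-⅖ - 3/2)))² = (12 + (1 + 6*(-19/10)))² = (12 + (1 - 57/5))² = (12 - 52/5)² = (8/5)² = 64/25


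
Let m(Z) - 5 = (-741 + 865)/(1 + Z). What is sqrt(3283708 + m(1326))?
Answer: 5*sqrt(231295424557)/1327 ≈ 1812.1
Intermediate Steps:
m(Z) = 5 + 124/(1 + Z) (m(Z) = 5 + (-741 + 865)/(1 + Z) = 5 + 124/(1 + Z))
sqrt(3283708 + m(1326)) = sqrt(3283708 + (129 + 5*1326)/(1 + 1326)) = sqrt(3283708 + (129 + 6630)/1327) = sqrt(3283708 + (1/1327)*6759) = sqrt(3283708 + 6759/1327) = sqrt(4357487275/1327) = 5*sqrt(231295424557)/1327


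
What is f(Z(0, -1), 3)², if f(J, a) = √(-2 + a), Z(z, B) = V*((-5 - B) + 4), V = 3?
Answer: 1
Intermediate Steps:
Z(z, B) = -3 - 3*B (Z(z, B) = 3*((-5 - B) + 4) = 3*(-1 - B) = -3 - 3*B)
f(Z(0, -1), 3)² = (√(-2 + 3))² = (√1)² = 1² = 1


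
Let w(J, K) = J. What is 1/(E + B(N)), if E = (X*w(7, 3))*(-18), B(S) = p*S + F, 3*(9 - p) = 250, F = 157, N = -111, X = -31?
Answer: 1/12314 ≈ 8.1208e-5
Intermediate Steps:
p = -223/3 (p = 9 - ⅓*250 = 9 - 250/3 = -223/3 ≈ -74.333)
B(S) = 157 - 223*S/3 (B(S) = -223*S/3 + 157 = 157 - 223*S/3)
E = 3906 (E = -31*7*(-18) = -217*(-18) = 3906)
1/(E + B(N)) = 1/(3906 + (157 - 223/3*(-111))) = 1/(3906 + (157 + 8251)) = 1/(3906 + 8408) = 1/12314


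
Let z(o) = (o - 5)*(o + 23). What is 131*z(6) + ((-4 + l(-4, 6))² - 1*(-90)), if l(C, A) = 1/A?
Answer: 140533/36 ≈ 3903.7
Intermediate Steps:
z(o) = (-5 + o)*(23 + o)
131*z(6) + ((-4 + l(-4, 6))² - 1*(-90)) = 131*(-115 + 6² + 18*6) + ((-4 + 1/6)² - 1*(-90)) = 131*(-115 + 36 + 108) + ((-4 + ⅙)² + 90) = 131*29 + ((-23/6)² + 90) = 3799 + (529/36 + 90) = 3799 + 3769/36 = 140533/36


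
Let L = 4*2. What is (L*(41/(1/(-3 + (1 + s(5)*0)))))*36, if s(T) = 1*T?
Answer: -23616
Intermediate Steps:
s(T) = T
L = 8
(L*(41/(1/(-3 + (1 + s(5)*0)))))*36 = (8*(41/(1/(-3 + (1 + 5*0)))))*36 = (8*(41/(1/(-3 + (1 + 0)))))*36 = (8*(41/(1/(-3 + 1))))*36 = (8*(41/(1/(-2))))*36 = (8*(41/(-½)))*36 = (8*(41*(-2)))*36 = (8*(-82))*36 = -656*36 = -23616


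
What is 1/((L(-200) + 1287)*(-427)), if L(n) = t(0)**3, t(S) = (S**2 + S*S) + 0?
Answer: -1/549549 ≈ -1.8197e-6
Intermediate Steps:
t(S) = 2*S**2 (t(S) = (S**2 + S**2) + 0 = 2*S**2 + 0 = 2*S**2)
L(n) = 0 (L(n) = (2*0**2)**3 = (2*0)**3 = 0**3 = 0)
1/((L(-200) + 1287)*(-427)) = 1/((0 + 1287)*(-427)) = -1/427/1287 = (1/1287)*(-1/427) = -1/549549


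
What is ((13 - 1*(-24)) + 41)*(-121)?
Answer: -9438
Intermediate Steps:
((13 - 1*(-24)) + 41)*(-121) = ((13 + 24) + 41)*(-121) = (37 + 41)*(-121) = 78*(-121) = -9438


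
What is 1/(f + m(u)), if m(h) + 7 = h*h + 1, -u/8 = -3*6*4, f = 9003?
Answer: 1/340773 ≈ 2.9345e-6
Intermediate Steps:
u = 576 (u = -8*(-3*6)*4 = -(-144)*4 = -8*(-72) = 576)
m(h) = -6 + h² (m(h) = -7 + (h*h + 1) = -7 + (h² + 1) = -7 + (1 + h²) = -6 + h²)
1/(f + m(u)) = 1/(9003 + (-6 + 576²)) = 1/(9003 + (-6 + 331776)) = 1/(9003 + 331770) = 1/340773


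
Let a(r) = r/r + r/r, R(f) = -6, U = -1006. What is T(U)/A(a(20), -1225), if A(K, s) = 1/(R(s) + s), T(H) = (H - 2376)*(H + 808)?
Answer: -824321916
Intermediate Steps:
T(H) = (-2376 + H)*(808 + H)
a(r) = 2 (a(r) = 1 + 1 = 2)
A(K, s) = 1/(-6 + s)
T(U)/A(a(20), -1225) = (-1919808 + (-1006)**2 - 1568*(-1006))/(1/(-6 - 1225)) = (-1919808 + 1012036 + 1577408)/(1/(-1231)) = 669636/(-1/1231) = 669636*(-1231) = -824321916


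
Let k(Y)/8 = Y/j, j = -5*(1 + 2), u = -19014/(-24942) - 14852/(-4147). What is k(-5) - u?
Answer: -86732189/51717237 ≈ -1.6770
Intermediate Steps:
u = 74881607/17239079 (u = -19014*(-1/24942) - 14852*(-1/4147) = 3169/4157 + 14852/4147 = 74881607/17239079 ≈ 4.3437)
j = -15 (j = -5*3 = -15)
k(Y) = -8*Y/15 (k(Y) = 8*(Y/(-15)) = 8*(Y*(-1/15)) = 8*(-Y/15) = -8*Y/15)
k(-5) - u = -8/15*(-5) - 1*74881607/17239079 = 8/3 - 74881607/17239079 = -86732189/51717237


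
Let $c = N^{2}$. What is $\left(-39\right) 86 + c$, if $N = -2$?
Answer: $-3350$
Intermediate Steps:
$c = 4$ ($c = \left(-2\right)^{2} = 4$)
$\left(-39\right) 86 + c = \left(-39\right) 86 + 4 = -3354 + 4 = -3350$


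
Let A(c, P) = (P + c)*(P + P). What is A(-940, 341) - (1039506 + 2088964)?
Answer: -3536988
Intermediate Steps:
A(c, P) = 2*P*(P + c) (A(c, P) = (P + c)*(2*P) = 2*P*(P + c))
A(-940, 341) - (1039506 + 2088964) = 2*341*(341 - 940) - (1039506 + 2088964) = 2*341*(-599) - 1*3128470 = -408518 - 3128470 = -3536988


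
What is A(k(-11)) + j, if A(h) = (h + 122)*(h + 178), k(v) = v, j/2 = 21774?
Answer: 62085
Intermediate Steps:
j = 43548 (j = 2*21774 = 43548)
A(h) = (122 + h)*(178 + h)
A(k(-11)) + j = (21716 + (-11)² + 300*(-11)) + 43548 = (21716 + 121 - 3300) + 43548 = 18537 + 43548 = 62085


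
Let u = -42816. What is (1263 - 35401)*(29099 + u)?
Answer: 468270946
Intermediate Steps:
(1263 - 35401)*(29099 + u) = (1263 - 35401)*(29099 - 42816) = -34138*(-13717) = 468270946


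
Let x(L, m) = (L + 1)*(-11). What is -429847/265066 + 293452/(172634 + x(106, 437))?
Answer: 4083870753/45447421162 ≈ 0.089859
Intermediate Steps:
x(L, m) = -11 - 11*L (x(L, m) = (1 + L)*(-11) = -11 - 11*L)
-429847/265066 + 293452/(172634 + x(106, 437)) = -429847/265066 + 293452/(172634 + (-11 - 11*106)) = -429847*1/265066 + 293452/(172634 + (-11 - 1166)) = -429847/265066 + 293452/(172634 - 1177) = -429847/265066 + 293452/171457 = 4083870753/45447421162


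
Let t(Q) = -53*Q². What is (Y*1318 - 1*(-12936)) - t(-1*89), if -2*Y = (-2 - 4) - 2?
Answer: 438021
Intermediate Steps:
Y = 4 (Y = -((-2 - 4) - 2)/2 = -(-6 - 2)/2 = -½*(-8) = 4)
(Y*1318 - 1*(-12936)) - t(-1*89) = (4*1318 - 1*(-12936)) - (-53)*(-1*89)² = (5272 + 12936) - (-53)*(-89)² = 18208 - (-53)*7921 = 18208 - 1*(-419813) = 18208 + 419813 = 438021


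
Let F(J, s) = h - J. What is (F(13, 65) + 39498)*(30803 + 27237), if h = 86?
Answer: 2296700840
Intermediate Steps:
F(J, s) = 86 - J
(F(13, 65) + 39498)*(30803 + 27237) = ((86 - 1*13) + 39498)*(30803 + 27237) = ((86 - 13) + 39498)*58040 = (73 + 39498)*58040 = 39571*58040 = 2296700840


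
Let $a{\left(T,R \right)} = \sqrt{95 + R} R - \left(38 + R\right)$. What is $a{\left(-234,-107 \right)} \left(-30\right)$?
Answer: $-2070 + 6420 i \sqrt{3} \approx -2070.0 + 11120.0 i$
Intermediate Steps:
$a{\left(T,R \right)} = -38 - R + R \sqrt{95 + R}$ ($a{\left(T,R \right)} = R \sqrt{95 + R} - \left(38 + R\right) = -38 - R + R \sqrt{95 + R}$)
$a{\left(-234,-107 \right)} \left(-30\right) = \left(-38 - -107 - 107 \sqrt{95 - 107}\right) \left(-30\right) = \left(-38 + 107 - 107 \sqrt{-12}\right) \left(-30\right) = \left(-38 + 107 - 107 \cdot 2 i \sqrt{3}\right) \left(-30\right) = \left(-38 + 107 - 214 i \sqrt{3}\right) \left(-30\right) = \left(69 - 214 i \sqrt{3}\right) \left(-30\right) = -2070 + 6420 i \sqrt{3}$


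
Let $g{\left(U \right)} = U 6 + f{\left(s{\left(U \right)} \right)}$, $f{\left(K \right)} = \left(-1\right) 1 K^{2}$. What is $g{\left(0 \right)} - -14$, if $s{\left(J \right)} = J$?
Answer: $14$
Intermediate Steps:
$f{\left(K \right)} = - K^{2}$
$g{\left(U \right)} = - U^{2} + 6 U$ ($g{\left(U \right)} = U 6 - U^{2} = 6 U - U^{2} = - U^{2} + 6 U$)
$g{\left(0 \right)} - -14 = 0 \left(6 - 0\right) - -14 = 0 \left(6 + 0\right) + 14 = 0 \cdot 6 + 14 = 0 + 14 = 14$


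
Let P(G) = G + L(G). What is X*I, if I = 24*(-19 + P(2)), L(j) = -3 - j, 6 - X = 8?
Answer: 1056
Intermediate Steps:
X = -2 (X = 6 - 1*8 = 6 - 8 = -2)
P(G) = -3 (P(G) = G + (-3 - G) = -3)
I = -528 (I = 24*(-19 - 3) = 24*(-22) = -528)
X*I = -2*(-528) = 1056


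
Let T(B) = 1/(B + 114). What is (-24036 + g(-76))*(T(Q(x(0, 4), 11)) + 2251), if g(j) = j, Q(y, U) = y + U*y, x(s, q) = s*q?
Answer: -3093750440/57 ≈ -5.4276e+7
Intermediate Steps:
x(s, q) = q*s
T(B) = 1/(114 + B)
(-24036 + g(-76))*(T(Q(x(0, 4), 11)) + 2251) = (-24036 - 76)*(1/(114 + (4*0)*(1 + 11)) + 2251) = -24112*(1/(114 + 0*12) + 2251) = -24112*(1/(114 + 0) + 2251) = -24112*(1/114 + 2251) = -24112*256615/114 = -3093750440/57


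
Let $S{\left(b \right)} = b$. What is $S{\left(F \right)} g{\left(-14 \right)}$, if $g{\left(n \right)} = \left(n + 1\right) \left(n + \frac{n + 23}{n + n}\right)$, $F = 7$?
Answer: $\frac{5213}{4} \approx 1303.3$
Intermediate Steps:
$g{\left(n \right)} = \left(1 + n\right) \left(n + \frac{23 + n}{2 n}\right)$
$S{\left(F \right)} g{\left(-14 \right)} = 7 \left(12 + \left(-14\right)^{2} + \frac{3}{2} \left(-14\right) + \frac{23}{2 \left(-14\right)}\right) = 7 \left(12 + 196 - 21 + \frac{23}{2} \left(- \frac{1}{14}\right)\right) = 7 \left(12 + 196 - 21 - \frac{23}{28}\right) = 7 \cdot \frac{5213}{28} = \frac{5213}{4}$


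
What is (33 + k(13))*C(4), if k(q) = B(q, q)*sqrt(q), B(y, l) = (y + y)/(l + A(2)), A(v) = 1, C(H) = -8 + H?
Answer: -132 - 52*sqrt(13)/7 ≈ -158.78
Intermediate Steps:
B(y, l) = 2*y/(1 + l) (B(y, l) = (y + y)/(l + 1) = (2*y)/(1 + l) = 2*y/(1 + l))
k(q) = 2*q**(3/2)/(1 + q) (k(q) = (2*q/(1 + q))*sqrt(q) = 2*q**(3/2)/(1 + q))
(33 + k(13))*C(4) = (33 + 2*13**(3/2)/(1 + 13))*(-8 + 4) = (33 + 2*(13*sqrt(13))/14)*(-4) = (33 + 2*(13*sqrt(13))*(1/14))*(-4) = (33 + 13*sqrt(13)/7)*(-4) = -132 - 52*sqrt(13)/7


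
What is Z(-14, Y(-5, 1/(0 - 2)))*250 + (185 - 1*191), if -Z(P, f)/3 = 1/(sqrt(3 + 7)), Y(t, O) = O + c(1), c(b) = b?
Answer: -6 - 75*sqrt(10) ≈ -243.17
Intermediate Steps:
Y(t, O) = 1 + O (Y(t, O) = O + 1 = 1 + O)
Z(P, f) = -3*sqrt(10)/10 (Z(P, f) = -3/sqrt(3 + 7) = -3*sqrt(10)/10)
Z(-14, Y(-5, 1/(0 - 2)))*250 + (185 - 1*191) = -3*sqrt(10)/10*250 + (185 - 1*191) = -75*sqrt(10) + (185 - 191) = -75*sqrt(10) - 6 = -6 - 75*sqrt(10)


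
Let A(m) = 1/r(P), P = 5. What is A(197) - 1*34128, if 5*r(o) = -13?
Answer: -443669/13 ≈ -34128.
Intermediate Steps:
r(o) = -13/5 (r(o) = (⅕)*(-13) = -13/5)
A(m) = -5/13 (A(m) = 1/(-13/5) = -5/13)
A(197) - 1*34128 = -5/13 - 1*34128 = -5/13 - 34128 = -443669/13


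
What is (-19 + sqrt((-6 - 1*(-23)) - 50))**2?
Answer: (19 - I*sqrt(33))**2 ≈ 328.0 - 218.29*I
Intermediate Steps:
(-19 + sqrt((-6 - 1*(-23)) - 50))**2 = (-19 + sqrt((-6 + 23) - 50))**2 = (-19 + sqrt(17 - 50))**2 = (-19 + sqrt(-33))**2 = (-19 + I*sqrt(33))**2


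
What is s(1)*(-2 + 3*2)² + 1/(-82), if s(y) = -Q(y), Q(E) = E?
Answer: -1313/82 ≈ -16.012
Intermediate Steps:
s(y) = -y
s(1)*(-2 + 3*2)² + 1/(-82) = (-1*1)*(-2 + 3*2)² + 1/(-82) = -(-2 + 6)² - 1/82 = -1*4² - 1/82 = -1*16 - 1/82 = -16 - 1/82 = -1313/82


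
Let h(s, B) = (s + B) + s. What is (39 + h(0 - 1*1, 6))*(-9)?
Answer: -387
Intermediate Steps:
h(s, B) = B + 2*s (h(s, B) = (B + s) + s = B + 2*s)
(39 + h(0 - 1*1, 6))*(-9) = (39 + (6 + 2*(0 - 1*1)))*(-9) = (39 + (6 + 2*(0 - 1)))*(-9) = (39 + (6 + 2*(-1)))*(-9) = (39 + (6 - 2))*(-9) = (39 + 4)*(-9) = 43*(-9) = -387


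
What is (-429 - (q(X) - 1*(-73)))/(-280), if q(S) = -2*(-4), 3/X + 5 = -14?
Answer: 51/28 ≈ 1.8214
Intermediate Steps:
X = -3/19 (X = 3/(-5 - 14) = 3/(-19) = 3*(-1/19) = -3/19 ≈ -0.15789)
q(S) = 8
(-429 - (q(X) - 1*(-73)))/(-280) = (-429 - (8 - 1*(-73)))/(-280) = (-429 - (8 + 73))*(-1/280) = (-429 - 1*81)*(-1/280) = (-429 - 81)*(-1/280) = -510*(-1/280) = 51/28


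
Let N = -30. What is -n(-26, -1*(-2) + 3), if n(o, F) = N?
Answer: 30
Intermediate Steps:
n(o, F) = -30
-n(-26, -1*(-2) + 3) = -1*(-30) = 30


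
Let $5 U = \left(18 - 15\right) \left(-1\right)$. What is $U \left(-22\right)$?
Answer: $\frac{66}{5} \approx 13.2$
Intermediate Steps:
$U = - \frac{3}{5}$ ($U = \frac{\left(18 - 15\right) \left(-1\right)}{5} = \frac{3 \left(-1\right)}{5} = \frac{1}{5} \left(-3\right) = - \frac{3}{5} \approx -0.6$)
$U \left(-22\right) = \left(- \frac{3}{5}\right) \left(-22\right) = \frac{66}{5}$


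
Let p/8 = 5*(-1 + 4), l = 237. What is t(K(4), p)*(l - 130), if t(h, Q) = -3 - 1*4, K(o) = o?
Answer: -749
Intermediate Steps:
p = 120 (p = 8*(5*(-1 + 4)) = 8*(5*3) = 8*15 = 120)
t(h, Q) = -7 (t(h, Q) = -3 - 4 = -7)
t(K(4), p)*(l - 130) = -7*(237 - 130) = -7*107 = -749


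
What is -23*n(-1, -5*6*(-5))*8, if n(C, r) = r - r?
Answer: 0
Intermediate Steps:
n(C, r) = 0
-23*n(-1, -5*6*(-5))*8 = -23*0*8 = 0*8 = 0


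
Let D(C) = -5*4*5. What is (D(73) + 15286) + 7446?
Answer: 22632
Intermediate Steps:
D(C) = -100 (D(C) = -20*5 = -100)
(D(73) + 15286) + 7446 = (-100 + 15286) + 7446 = 15186 + 7446 = 22632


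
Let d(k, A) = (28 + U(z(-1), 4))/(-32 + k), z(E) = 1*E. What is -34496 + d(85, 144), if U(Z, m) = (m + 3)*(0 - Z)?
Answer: -1828253/53 ≈ -34495.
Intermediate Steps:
z(E) = E
U(Z, m) = -Z*(3 + m) (U(Z, m) = (3 + m)*(-Z) = -Z*(3 + m))
d(k, A) = 35/(-32 + k) (d(k, A) = (28 - 1*(-1)*(3 + 4))/(-32 + k) = (28 - 1*(-1)*7)/(-32 + k) = (28 + 7)/(-32 + k) = 35/(-32 + k))
-34496 + d(85, 144) = -34496 + 35/(-32 + 85) = -34496 + 35/53 = -1828253/53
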